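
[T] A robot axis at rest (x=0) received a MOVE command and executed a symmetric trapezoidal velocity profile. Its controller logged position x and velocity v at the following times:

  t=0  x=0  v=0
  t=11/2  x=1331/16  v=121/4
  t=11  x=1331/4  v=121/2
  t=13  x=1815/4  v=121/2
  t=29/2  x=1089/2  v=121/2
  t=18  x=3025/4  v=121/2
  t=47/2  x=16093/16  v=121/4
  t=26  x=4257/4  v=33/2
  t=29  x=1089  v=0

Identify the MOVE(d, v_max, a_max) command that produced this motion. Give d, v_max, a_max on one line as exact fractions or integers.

final state: t=29, x=1089, v=0 → d = 1089
a_max = (121/4−0)/(11/2−0) = 11/2
max v = 121/2 over t∈[11,18] → v_max = 121/2
check: 121/2·(11+7) = 1089 ✓

d=1089 v_max=121/2 a_max=11/2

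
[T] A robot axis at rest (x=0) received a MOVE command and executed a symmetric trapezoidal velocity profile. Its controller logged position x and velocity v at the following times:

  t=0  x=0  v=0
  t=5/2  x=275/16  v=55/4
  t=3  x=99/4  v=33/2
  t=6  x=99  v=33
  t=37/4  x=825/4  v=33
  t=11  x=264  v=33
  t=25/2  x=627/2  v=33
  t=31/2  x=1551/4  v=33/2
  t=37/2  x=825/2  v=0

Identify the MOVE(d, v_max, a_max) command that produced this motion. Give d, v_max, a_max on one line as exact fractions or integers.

final state: t=37/2, x=825/2, v=0 → d = 825/2
a_max = (55/4−0)/(5/2−0) = 11/2
max v = 33 over t∈[6,25/2] → v_max = 33
check: 33·(6+13/2) = 825/2 ✓

d=825/2 v_max=33 a_max=11/2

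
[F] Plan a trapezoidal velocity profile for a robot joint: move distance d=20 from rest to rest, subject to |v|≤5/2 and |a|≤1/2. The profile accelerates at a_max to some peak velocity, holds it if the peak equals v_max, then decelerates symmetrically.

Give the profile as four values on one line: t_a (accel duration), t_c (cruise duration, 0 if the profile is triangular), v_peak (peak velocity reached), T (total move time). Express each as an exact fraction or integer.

t_a=5 t_c=3 v_peak=5/2 T=13

(v_max)²/a_max = (5/2)²/(1/2) = 25/2
20 ≥ 25/2 so v_max reached
t_a = (5/2)/(1/2) = 5; v_peak = 5/2
d_cruise = 20 − 25/2 = 15/2; t_c = (15/2)/(5/2) = 3
T = 2·5 + 3 = 13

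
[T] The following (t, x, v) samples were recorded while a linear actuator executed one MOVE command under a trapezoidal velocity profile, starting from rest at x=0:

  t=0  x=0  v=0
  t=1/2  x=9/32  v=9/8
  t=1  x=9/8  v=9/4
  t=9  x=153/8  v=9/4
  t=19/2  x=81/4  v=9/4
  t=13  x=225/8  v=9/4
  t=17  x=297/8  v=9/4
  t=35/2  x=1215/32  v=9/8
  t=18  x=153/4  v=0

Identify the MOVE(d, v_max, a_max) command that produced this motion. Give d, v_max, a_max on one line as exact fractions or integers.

final state: t=18, x=153/4, v=0 → d = 153/4
a_max = (9/8−0)/(1/2−0) = 9/4
max v = 9/4 over t∈[1,17] → v_max = 9/4
check: 9/4·(1+16) = 153/4 ✓

d=153/4 v_max=9/4 a_max=9/4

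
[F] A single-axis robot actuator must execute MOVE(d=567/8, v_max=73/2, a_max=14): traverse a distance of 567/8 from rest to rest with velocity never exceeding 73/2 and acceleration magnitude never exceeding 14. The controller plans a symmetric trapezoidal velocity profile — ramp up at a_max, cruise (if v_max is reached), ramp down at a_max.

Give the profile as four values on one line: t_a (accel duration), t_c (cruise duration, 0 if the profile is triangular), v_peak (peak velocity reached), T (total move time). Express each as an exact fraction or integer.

vₘ²/aₘ = (73/2)²/14 = 5329/56
567/8 < 5329/56 so t_c = 0
v_peak = √(567/8·14) = √(3969/4) = 63/2
t_a = (63/2)/14 = 9/4; t_c = 0
T = 2·9/4 = 9/2

t_a=9/4 t_c=0 v_peak=63/2 T=9/2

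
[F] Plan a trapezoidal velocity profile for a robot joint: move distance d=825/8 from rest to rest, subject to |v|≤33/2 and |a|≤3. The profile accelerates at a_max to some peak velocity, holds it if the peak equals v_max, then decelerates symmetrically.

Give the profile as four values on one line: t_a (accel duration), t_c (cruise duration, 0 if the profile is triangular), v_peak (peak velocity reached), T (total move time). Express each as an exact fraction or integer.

(v_max)²/a_max = (33/2)²/3 = 363/4
825/8 ≥ 363/4 → trapezoidal
t_a = (33/2)/3 = 11/2; v_peak = 33/2
d_cruise = 825/8 − 363/4 = 99/8; t_c = (99/8)/(33/2) = 3/4
T = 2·11/2 + 3/4 = 47/4

t_a=11/2 t_c=3/4 v_peak=33/2 T=47/4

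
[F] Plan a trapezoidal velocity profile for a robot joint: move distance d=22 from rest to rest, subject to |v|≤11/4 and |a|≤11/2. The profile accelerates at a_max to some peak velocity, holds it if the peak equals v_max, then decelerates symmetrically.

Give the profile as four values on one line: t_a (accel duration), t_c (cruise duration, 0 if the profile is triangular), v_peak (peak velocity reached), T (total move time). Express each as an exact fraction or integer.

t_a=1/2 t_c=15/2 v_peak=11/4 T=17/2

vₘ²/aₘ = (11/4)²/(11/2) = 11/8
22 ≥ 11/8 → trapezoidal
t_a = (11/4)/(11/2) = 1/2; v_peak = 11/4
d_cruise = 22 − 11/8 = 165/8; t_c = (165/8)/(11/4) = 15/2
T = 2·1/2 + 15/2 = 17/2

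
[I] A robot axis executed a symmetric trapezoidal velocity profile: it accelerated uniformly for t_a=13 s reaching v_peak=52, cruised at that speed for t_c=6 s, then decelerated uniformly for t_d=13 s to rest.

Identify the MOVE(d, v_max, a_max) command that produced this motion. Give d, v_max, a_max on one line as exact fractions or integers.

d=988 v_max=52 a_max=4

a_max = 52/13 = 4
d_a = ½·52·13 = 338; d_c = 52·6 = 312
d = 2·338 + 312 = 988
t_c = 6 > 0 ⇒ limit active, v_max = 52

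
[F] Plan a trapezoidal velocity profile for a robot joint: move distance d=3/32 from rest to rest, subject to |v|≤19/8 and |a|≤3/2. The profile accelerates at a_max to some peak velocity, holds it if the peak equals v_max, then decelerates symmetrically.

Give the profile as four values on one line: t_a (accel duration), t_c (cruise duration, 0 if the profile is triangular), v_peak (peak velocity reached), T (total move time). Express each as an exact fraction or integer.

t_a=1/4 t_c=0 v_peak=3/8 T=1/2

(v_max)²/a_max = (19/8)²/(3/2) = 361/96
3/32 < 361/96 so t_c = 0
v_peak = √(3/32·3/2) = √(9/64) = 3/8
t_a = (3/8)/(3/2) = 1/4; t_c = 0
T = 2·1/4 = 1/2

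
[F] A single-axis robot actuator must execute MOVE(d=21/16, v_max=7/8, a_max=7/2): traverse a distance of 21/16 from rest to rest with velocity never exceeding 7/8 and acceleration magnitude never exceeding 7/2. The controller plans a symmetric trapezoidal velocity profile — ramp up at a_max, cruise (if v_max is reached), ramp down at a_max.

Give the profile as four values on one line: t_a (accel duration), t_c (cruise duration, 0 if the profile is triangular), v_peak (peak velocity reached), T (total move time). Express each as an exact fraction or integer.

t_a=1/4 t_c=5/4 v_peak=7/8 T=7/4

vₘ²/aₘ = (7/8)²/(7/2) = 7/32
21/16 ≥ 7/32 ⇒ cruise phase
t_a = (7/8)/(7/2) = 1/4; v_peak = 7/8
d_cruise = 21/16 − 7/32 = 35/32; t_c = (35/32)/(7/8) = 5/4
T = 2·1/4 + 5/4 = 7/4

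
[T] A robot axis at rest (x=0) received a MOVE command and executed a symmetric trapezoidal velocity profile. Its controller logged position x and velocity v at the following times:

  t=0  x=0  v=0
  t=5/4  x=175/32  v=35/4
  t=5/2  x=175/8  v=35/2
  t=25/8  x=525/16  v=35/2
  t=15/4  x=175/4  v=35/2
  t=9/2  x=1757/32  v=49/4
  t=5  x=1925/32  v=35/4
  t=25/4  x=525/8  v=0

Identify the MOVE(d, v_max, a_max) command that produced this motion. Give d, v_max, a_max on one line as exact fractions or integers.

d=525/8 v_max=35/2 a_max=7

final state: t=25/4, x=525/8, v=0 → d = 525/8
a_max = (35/4−0)/(5/4−0) = 7
max v = 35/2 over t∈[5/2,15/4] → v_max = 35/2
check: 35/2·(5/2+5/4) = 525/8 ✓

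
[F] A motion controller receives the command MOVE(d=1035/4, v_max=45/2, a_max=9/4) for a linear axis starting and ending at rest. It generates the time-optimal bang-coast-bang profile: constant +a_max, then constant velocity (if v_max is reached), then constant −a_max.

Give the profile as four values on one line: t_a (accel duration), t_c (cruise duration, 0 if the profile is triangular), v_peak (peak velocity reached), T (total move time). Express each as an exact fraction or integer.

vₘ²/aₘ = (45/2)²/(9/4) = 225
1035/4 ≥ 225 so v_max reached
t_a = (45/2)/(9/4) = 10; v_peak = 45/2
d_cruise = 1035/4 − 225 = 135/4; t_c = (135/4)/(45/2) = 3/2
T = 2·10 + 3/2 = 43/2

t_a=10 t_c=3/2 v_peak=45/2 T=43/2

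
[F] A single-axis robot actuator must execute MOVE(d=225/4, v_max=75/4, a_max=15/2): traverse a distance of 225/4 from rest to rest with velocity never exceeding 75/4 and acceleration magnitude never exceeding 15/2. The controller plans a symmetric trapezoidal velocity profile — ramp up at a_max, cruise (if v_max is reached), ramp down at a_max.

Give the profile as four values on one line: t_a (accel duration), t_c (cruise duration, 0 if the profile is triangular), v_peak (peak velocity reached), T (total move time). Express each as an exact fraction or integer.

t_a=5/2 t_c=1/2 v_peak=75/4 T=11/2

vₘ²/aₘ = (75/4)²/(15/2) = 375/8
225/4 ≥ 375/8 ⇒ cruise phase
t_a = (75/4)/(15/2) = 5/2; v_peak = 75/4
d_cruise = 225/4 − 375/8 = 75/8; t_c = (75/8)/(75/4) = 1/2
T = 2·5/2 + 1/2 = 11/2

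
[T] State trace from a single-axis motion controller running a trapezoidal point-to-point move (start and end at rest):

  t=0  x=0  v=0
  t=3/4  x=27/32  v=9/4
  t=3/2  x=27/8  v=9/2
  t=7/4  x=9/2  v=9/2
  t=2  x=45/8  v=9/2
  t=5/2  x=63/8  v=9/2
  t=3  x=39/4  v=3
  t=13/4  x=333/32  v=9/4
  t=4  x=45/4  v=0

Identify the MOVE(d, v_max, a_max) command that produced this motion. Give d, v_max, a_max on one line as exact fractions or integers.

final state: t=4, x=45/4, v=0 → d = 45/4
a_max = (9/4−0)/(3/4−0) = 3
max v = 9/2 over t∈[3/2,5/2] → v_max = 9/2
check: 9/2·(3/2+1) = 45/4 ✓

d=45/4 v_max=9/2 a_max=3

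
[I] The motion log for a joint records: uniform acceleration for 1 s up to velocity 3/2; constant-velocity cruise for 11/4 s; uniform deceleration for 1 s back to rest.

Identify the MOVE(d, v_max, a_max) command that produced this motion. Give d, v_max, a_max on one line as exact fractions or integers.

d=45/8 v_max=3/2 a_max=3/2

a_max = (3/2)/1 = 3/2
d_a = ½·3/2·1 = 3/4; d_c = 3/2·11/4 = 33/8
d = 2·3/4 + 33/8 = 45/8
t_c = 11/4 > 0 so v_max = 3/2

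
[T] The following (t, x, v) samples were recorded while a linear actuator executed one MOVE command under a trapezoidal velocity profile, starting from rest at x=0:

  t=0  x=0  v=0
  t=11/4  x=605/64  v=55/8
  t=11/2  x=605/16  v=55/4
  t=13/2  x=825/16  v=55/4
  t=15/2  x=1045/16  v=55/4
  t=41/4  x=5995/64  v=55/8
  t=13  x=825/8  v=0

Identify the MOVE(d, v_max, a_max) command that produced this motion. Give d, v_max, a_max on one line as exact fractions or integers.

final state: t=13, x=825/8, v=0 → d = 825/8
a_max = (55/8−0)/(11/4−0) = 5/2
max v = 55/4 over t∈[11/2,15/2] → v_max = 55/4
check: 55/4·(11/2+2) = 825/8 ✓

d=825/8 v_max=55/4 a_max=5/2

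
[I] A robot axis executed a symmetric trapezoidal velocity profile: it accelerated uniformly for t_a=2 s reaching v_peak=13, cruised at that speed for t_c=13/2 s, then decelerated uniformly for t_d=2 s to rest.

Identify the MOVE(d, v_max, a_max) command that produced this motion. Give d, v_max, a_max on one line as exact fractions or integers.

d=221/2 v_max=13 a_max=13/2

a_max = 13/2
d_a = ½·13·2 = 13; d_c = 13·13/2 = 169/2
d = 2·13 + 169/2 = 221/2
t_c = 13/2 > 0 → v_max = v_peak = 13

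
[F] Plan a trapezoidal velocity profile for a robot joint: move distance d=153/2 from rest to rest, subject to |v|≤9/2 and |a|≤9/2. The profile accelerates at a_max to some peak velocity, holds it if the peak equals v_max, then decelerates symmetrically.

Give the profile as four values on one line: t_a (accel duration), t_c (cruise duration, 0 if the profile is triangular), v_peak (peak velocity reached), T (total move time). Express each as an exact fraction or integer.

(v_max)²/a_max = (9/2)²/(9/2) = 9/2
153/2 ≥ 9/2 so v_max reached
t_a = (9/2)/(9/2) = 1; v_peak = 9/2
d_cruise = 153/2 − 9/2 = 72; t_c = 72/(9/2) = 16
T = 2·1 + 16 = 18

t_a=1 t_c=16 v_peak=9/2 T=18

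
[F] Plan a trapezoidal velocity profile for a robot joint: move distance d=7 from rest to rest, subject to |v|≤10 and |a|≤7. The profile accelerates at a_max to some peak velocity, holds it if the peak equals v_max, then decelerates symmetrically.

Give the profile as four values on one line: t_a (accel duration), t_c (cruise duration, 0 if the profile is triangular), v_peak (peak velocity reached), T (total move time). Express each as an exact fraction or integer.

t_a=1 t_c=0 v_peak=7 T=2

vₘ²/aₘ = 10²/7 = 100/7
7 < 100/7 so t_c = 0
v_peak = √(7·7) = √49 = 7
t_a = 7/7 = 1; t_c = 0
T = 2·1 = 2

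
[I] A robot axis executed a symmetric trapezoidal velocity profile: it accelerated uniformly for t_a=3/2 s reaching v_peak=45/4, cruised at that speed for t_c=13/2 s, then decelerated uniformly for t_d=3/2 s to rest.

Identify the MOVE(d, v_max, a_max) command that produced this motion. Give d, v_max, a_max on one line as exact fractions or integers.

a_max = (45/4)/(3/2) = 15/2
d_a = ½·45/4·3/2 = 135/16; d_c = 45/4·13/2 = 585/8
d = 2·135/16 + 585/8 = 90
t_c = 13/2 > 0 → v_max = v_peak = 45/4

d=90 v_max=45/4 a_max=15/2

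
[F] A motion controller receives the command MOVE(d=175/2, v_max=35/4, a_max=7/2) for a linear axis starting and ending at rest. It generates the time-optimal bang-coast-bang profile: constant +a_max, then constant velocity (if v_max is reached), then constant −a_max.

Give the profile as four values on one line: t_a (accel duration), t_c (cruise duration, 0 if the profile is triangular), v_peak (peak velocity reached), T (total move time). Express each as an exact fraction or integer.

(v_max)²/a_max = (35/4)²/(7/2) = 175/8
175/2 ≥ 175/8 so v_max reached
t_a = (35/4)/(7/2) = 5/2; v_peak = 35/4
d_cruise = 175/2 − 175/8 = 525/8; t_c = (525/8)/(35/4) = 15/2
T = 2·5/2 + 15/2 = 25/2

t_a=5/2 t_c=15/2 v_peak=35/4 T=25/2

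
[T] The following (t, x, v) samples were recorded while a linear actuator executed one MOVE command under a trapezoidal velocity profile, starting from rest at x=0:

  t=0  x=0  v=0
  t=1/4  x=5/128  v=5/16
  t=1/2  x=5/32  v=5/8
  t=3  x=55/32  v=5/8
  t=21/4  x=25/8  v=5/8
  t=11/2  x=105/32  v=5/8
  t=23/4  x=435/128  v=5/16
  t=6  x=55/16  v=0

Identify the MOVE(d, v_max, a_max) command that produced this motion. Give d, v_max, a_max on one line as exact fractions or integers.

final state: t=6, x=55/16, v=0 → d = 55/16
a_max = (5/16−0)/(1/4−0) = 5/4
max v = 5/8 over t∈[1/2,11/2] → v_max = 5/8
check: 5/8·(1/2+5) = 55/16 ✓

d=55/16 v_max=5/8 a_max=5/4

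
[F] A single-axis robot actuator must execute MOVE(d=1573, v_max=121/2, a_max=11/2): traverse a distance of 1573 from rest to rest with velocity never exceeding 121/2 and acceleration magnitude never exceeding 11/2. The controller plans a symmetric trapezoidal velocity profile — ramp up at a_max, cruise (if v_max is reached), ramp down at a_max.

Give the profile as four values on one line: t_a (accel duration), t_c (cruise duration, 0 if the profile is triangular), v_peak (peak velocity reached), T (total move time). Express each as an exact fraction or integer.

v_max²/a_max = (121/2)²/(11/2) = 1331/2
1573 ≥ 1331/2 → trapezoidal
t_a = (121/2)/(11/2) = 11; v_peak = 121/2
d_cruise = 1573 − 1331/2 = 1815/2; t_c = (1815/2)/(121/2) = 15
T = 2·11 + 15 = 37

t_a=11 t_c=15 v_peak=121/2 T=37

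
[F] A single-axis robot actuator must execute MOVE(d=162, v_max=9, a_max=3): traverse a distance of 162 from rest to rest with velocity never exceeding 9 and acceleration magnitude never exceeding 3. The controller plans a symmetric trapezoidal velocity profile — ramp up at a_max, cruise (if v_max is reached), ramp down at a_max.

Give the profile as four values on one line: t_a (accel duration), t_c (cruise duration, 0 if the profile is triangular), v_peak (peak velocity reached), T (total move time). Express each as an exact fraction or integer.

v_max²/a_max = 9²/3 = 27
162 ≥ 27 ⇒ cruise phase
t_a = 9/3 = 3; v_peak = 9
d_cruise = 162 − 27 = 135; t_c = 135/9 = 15
T = 2·3 + 15 = 21

t_a=3 t_c=15 v_peak=9 T=21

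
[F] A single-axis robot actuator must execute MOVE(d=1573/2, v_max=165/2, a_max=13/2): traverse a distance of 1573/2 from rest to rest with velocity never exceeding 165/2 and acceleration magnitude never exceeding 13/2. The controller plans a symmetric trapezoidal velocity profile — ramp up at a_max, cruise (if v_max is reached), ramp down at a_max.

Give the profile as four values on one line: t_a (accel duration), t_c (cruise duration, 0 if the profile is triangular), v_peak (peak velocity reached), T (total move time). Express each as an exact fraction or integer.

vₘ²/aₘ = (165/2)²/(13/2) = 27225/26
1573/2 < 27225/26 → triangular
v_peak = √(1573/2·13/2) = √(20449/4) = 143/2
t_a = (143/2)/(13/2) = 11; t_c = 0
T = 2·11 = 22

t_a=11 t_c=0 v_peak=143/2 T=22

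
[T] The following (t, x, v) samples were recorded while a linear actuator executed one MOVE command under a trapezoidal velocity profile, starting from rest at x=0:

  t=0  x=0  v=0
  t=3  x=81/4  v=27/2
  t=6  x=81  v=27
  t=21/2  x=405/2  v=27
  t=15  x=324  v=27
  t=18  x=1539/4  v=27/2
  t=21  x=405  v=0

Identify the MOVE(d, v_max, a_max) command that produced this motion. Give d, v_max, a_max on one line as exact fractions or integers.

final state: t=21, x=405, v=0 → d = 405
a_max = (27/2−0)/(3−0) = 9/2
max v = 27 over t∈[6,15] → v_max = 27
check: 27·(6+9) = 405 ✓

d=405 v_max=27 a_max=9/2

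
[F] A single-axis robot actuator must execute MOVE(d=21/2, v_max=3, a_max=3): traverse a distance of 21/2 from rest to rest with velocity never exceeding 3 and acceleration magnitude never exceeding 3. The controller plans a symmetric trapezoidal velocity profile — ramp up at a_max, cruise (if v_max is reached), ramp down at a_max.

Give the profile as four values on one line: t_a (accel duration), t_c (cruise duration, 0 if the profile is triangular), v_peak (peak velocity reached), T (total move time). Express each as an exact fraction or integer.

(v_max)²/a_max = 3²/3 = 3
21/2 ≥ 3 → trapezoidal
t_a = 3/3 = 1; v_peak = 3
d_cruise = 21/2 − 3 = 15/2; t_c = (15/2)/3 = 5/2
T = 2·1 + 5/2 = 9/2

t_a=1 t_c=5/2 v_peak=3 T=9/2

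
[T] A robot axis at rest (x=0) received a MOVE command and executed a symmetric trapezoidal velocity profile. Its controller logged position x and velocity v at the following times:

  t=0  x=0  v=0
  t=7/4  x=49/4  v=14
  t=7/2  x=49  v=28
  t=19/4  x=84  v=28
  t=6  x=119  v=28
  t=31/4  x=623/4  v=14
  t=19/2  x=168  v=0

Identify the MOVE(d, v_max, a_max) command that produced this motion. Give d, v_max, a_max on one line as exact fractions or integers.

d=168 v_max=28 a_max=8

final state: t=19/2, x=168, v=0 → d = 168
a_max = (14−0)/(7/4−0) = 8
max v = 28 over t∈[7/2,6] → v_max = 28
check: 28·(7/2+5/2) = 168 ✓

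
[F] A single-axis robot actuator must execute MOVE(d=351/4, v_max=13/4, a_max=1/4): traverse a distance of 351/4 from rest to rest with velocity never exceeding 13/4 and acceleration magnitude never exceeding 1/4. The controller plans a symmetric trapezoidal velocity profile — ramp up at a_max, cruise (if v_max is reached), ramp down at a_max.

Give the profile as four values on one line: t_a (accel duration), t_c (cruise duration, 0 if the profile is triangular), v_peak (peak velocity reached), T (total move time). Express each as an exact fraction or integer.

t_a=13 t_c=14 v_peak=13/4 T=40

v_max²/a_max = (13/4)²/(1/4) = 169/4
351/4 ≥ 169/4 so v_max reached
t_a = (13/4)/(1/4) = 13; v_peak = 13/4
d_cruise = 351/4 − 169/4 = 91/2; t_c = (91/2)/(13/4) = 14
T = 2·13 + 14 = 40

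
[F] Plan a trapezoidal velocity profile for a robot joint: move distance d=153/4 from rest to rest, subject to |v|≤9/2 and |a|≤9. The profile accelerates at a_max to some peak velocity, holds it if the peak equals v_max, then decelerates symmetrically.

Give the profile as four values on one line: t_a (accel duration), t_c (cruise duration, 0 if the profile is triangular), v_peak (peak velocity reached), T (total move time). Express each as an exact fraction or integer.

t_a=1/2 t_c=8 v_peak=9/2 T=9

v_max²/a_max = (9/2)²/9 = 9/4
153/4 ≥ 9/4 → trapezoidal
t_a = (9/2)/9 = 1/2; v_peak = 9/2
d_cruise = 153/4 − 9/4 = 36; t_c = 36/(9/2) = 8
T = 2·1/2 + 8 = 9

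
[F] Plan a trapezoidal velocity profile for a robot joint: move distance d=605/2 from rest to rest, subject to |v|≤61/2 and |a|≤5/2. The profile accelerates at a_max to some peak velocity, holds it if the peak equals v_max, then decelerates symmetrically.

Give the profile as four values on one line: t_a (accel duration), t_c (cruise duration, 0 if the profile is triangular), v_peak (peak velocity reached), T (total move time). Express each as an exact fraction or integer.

t_a=11 t_c=0 v_peak=55/2 T=22

v_max²/a_max = (61/2)²/(5/2) = 3721/10
605/2 < 3721/10 so t_c = 0
v_peak = √(605/2·5/2) = √(3025/4) = 55/2
t_a = (55/2)/(5/2) = 11; t_c = 0
T = 2·11 = 22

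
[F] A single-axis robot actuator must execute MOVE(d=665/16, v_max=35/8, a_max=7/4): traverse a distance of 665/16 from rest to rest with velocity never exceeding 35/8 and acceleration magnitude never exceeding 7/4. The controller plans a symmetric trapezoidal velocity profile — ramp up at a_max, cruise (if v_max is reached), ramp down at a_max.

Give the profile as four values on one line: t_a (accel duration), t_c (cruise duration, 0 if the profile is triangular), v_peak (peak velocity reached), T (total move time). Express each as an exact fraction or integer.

vₘ²/aₘ = (35/8)²/(7/4) = 175/16
665/16 ≥ 175/16 so v_max reached
t_a = (35/8)/(7/4) = 5/2; v_peak = 35/8
d_cruise = 665/16 − 175/16 = 245/8; t_c = (245/8)/(35/8) = 7
T = 2·5/2 + 7 = 12

t_a=5/2 t_c=7 v_peak=35/8 T=12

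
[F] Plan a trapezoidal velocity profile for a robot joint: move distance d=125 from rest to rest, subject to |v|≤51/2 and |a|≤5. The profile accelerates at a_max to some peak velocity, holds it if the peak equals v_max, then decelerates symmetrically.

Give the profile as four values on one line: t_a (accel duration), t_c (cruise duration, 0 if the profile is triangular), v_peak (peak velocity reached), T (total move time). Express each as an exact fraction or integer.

t_a=5 t_c=0 v_peak=25 T=10

(v_max)²/a_max = (51/2)²/5 = 2601/20
125 < 2601/20 → triangular
v_peak = √(125·5) = √625 = 25
t_a = 25/5 = 5; t_c = 0
T = 2·5 = 10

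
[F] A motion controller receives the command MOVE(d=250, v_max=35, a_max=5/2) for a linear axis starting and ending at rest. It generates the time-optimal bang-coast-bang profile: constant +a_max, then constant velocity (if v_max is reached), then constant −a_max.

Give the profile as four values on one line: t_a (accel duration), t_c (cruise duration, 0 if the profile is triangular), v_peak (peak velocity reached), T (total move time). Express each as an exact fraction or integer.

(v_max)²/a_max = 35²/(5/2) = 490
250 < 490 ⇒ no cruise
v_peak = √(250·5/2) = √625 = 25
t_a = 25/(5/2) = 10; t_c = 0
T = 2·10 = 20

t_a=10 t_c=0 v_peak=25 T=20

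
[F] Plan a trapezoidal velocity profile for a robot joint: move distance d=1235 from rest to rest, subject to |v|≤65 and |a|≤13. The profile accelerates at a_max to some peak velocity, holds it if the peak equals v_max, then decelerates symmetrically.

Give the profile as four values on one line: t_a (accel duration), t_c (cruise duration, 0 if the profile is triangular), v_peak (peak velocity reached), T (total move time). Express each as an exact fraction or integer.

vₘ²/aₘ = 65²/13 = 325
1235 ≥ 325 ⇒ cruise phase
t_a = 65/13 = 5; v_peak = 65
d_cruise = 1235 − 325 = 910; t_c = 910/65 = 14
T = 2·5 + 14 = 24

t_a=5 t_c=14 v_peak=65 T=24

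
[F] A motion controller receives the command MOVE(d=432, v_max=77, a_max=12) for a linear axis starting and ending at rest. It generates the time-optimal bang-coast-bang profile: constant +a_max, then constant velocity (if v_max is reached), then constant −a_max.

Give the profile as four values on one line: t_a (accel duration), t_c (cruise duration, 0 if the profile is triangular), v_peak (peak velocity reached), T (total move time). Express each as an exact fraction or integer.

t_a=6 t_c=0 v_peak=72 T=12

vₘ²/aₘ = 77²/12 = 5929/12
432 < 5929/12 so t_c = 0
v_peak = √(432·12) = √5184 = 72
t_a = 72/12 = 6; t_c = 0
T = 2·6 = 12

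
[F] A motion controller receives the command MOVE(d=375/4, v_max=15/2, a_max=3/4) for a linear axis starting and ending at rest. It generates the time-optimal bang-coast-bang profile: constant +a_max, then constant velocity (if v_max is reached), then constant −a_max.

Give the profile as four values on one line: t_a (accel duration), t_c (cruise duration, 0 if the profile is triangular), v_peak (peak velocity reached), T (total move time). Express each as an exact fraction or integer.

t_a=10 t_c=5/2 v_peak=15/2 T=45/2

vₘ²/aₘ = (15/2)²/(3/4) = 75
375/4 ≥ 75 so v_max reached
t_a = (15/2)/(3/4) = 10; v_peak = 15/2
d_cruise = 375/4 − 75 = 75/4; t_c = (75/4)/(15/2) = 5/2
T = 2·10 + 5/2 = 45/2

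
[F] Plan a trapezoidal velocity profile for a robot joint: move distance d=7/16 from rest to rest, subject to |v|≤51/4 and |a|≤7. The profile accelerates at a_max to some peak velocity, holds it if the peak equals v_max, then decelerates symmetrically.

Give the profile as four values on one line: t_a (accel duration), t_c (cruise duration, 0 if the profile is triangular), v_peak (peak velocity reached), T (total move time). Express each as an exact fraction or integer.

t_a=1/4 t_c=0 v_peak=7/4 T=1/2

(v_max)²/a_max = (51/4)²/7 = 2601/112
7/16 < 2601/112 ⇒ no cruise
v_peak = √(7/16·7) = √(49/16) = 7/4
t_a = (7/4)/7 = 1/4; t_c = 0
T = 2·1/4 = 1/2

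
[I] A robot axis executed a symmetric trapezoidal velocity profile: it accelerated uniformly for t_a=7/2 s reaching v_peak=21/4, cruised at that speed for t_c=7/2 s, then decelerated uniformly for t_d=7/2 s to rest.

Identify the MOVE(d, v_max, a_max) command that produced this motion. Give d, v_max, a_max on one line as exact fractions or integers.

a_max = (21/4)/(7/2) = 3/2
d_a = ½·21/4·7/2 = 147/16; d_c = 21/4·7/2 = 147/8
d = 2·147/16 + 147/8 = 147/4
t_c = 7/2 > 0 → v_max = v_peak = 21/4

d=147/4 v_max=21/4 a_max=3/2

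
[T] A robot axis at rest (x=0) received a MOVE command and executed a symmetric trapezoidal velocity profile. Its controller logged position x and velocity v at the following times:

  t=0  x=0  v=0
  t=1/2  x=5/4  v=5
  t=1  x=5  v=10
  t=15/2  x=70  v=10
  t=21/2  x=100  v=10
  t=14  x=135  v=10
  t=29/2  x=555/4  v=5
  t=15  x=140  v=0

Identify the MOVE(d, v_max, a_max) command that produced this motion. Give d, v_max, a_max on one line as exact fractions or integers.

d=140 v_max=10 a_max=10

final state: t=15, x=140, v=0 → d = 140
a_max = (5−0)/(1/2−0) = 10
max v = 10 over t∈[1,14] → v_max = 10
check: 10·(1+13) = 140 ✓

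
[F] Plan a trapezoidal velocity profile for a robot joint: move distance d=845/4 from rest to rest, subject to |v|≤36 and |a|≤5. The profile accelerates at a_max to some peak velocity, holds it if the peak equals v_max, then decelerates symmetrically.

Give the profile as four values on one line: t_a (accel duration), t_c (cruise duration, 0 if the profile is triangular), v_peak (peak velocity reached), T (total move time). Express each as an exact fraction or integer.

t_a=13/2 t_c=0 v_peak=65/2 T=13

vₘ²/aₘ = 36²/5 = 1296/5
845/4 < 1296/5 so t_c = 0
v_peak = √(845/4·5) = √(4225/4) = 65/2
t_a = (65/2)/5 = 13/2; t_c = 0
T = 2·13/2 = 13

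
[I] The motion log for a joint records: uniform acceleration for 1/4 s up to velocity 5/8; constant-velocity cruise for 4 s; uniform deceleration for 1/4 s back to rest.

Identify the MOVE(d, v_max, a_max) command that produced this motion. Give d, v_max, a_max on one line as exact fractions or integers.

d=85/32 v_max=5/8 a_max=5/2

a_max = (5/8)/(1/4) = 5/2
d_a = ½·5/8·1/4 = 5/64; d_c = 5/8·4 = 5/2
d = 2·5/64 + 5/2 = 85/32
t_c = 4 > 0 ⇒ limit active, v_max = 5/8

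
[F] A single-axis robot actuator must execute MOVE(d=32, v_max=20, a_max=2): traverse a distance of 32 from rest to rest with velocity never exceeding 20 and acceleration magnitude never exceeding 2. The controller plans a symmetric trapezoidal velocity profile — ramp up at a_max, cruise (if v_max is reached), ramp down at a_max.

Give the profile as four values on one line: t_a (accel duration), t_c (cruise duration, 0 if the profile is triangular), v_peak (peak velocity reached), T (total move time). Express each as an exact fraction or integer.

v_max²/a_max = 20²/2 = 200
32 < 200 ⇒ no cruise
v_peak = √(32·2) = √64 = 8
t_a = 8/2 = 4; t_c = 0
T = 2·4 = 8

t_a=4 t_c=0 v_peak=8 T=8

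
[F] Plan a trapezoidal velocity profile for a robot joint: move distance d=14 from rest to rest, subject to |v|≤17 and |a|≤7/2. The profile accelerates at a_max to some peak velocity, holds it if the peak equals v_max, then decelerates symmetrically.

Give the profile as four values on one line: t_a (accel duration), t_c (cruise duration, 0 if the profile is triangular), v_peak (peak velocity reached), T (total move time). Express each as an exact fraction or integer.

(v_max)²/a_max = 17²/(7/2) = 578/7
14 < 578/7 ⇒ no cruise
v_peak = √(14·7/2) = √49 = 7
t_a = 7/(7/2) = 2; t_c = 0
T = 2·2 = 4

t_a=2 t_c=0 v_peak=7 T=4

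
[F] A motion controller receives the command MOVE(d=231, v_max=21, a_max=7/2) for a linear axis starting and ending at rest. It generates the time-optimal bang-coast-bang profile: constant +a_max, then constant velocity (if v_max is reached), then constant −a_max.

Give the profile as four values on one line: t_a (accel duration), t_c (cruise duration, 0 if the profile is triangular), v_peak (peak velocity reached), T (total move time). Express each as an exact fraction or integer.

v_max²/a_max = 21²/(7/2) = 126
231 ≥ 126 → trapezoidal
t_a = 21/(7/2) = 6; v_peak = 21
d_cruise = 231 − 126 = 105; t_c = 105/21 = 5
T = 2·6 + 5 = 17

t_a=6 t_c=5 v_peak=21 T=17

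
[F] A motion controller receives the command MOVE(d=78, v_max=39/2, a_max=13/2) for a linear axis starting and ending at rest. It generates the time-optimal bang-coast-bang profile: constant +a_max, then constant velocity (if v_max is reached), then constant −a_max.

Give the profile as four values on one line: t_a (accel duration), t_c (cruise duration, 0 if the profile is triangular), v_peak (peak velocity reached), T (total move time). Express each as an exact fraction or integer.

v_max²/a_max = (39/2)²/(13/2) = 117/2
78 ≥ 117/2 so v_max reached
t_a = (39/2)/(13/2) = 3; v_peak = 39/2
d_cruise = 78 − 117/2 = 39/2; t_c = (39/2)/(39/2) = 1
T = 2·3 + 1 = 7

t_a=3 t_c=1 v_peak=39/2 T=7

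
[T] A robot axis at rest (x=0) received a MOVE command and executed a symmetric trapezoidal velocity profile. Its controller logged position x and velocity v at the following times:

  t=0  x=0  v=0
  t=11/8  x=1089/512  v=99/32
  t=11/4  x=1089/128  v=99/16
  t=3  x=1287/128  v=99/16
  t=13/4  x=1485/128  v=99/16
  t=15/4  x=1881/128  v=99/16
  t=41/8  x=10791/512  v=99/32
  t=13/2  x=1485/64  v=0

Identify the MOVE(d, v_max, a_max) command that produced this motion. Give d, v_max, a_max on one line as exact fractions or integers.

final state: t=13/2, x=1485/64, v=0 → d = 1485/64
a_max = (99/32−0)/(11/8−0) = 9/4
max v = 99/16 over t∈[11/4,15/4] → v_max = 99/16
check: 99/16·(11/4+1) = 1485/64 ✓

d=1485/64 v_max=99/16 a_max=9/4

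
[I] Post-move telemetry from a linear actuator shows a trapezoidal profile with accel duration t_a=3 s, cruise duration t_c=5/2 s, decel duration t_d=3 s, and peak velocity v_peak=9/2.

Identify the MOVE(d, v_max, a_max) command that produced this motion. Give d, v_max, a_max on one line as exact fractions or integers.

a_max = (9/2)/3 = 3/2
d_a = ½·9/2·3 = 27/4; d_c = 9/2·5/2 = 45/4
d = 2·27/4 + 45/4 = 99/4
t_c = 5/2 > 0 so v_max = 9/2

d=99/4 v_max=9/2 a_max=3/2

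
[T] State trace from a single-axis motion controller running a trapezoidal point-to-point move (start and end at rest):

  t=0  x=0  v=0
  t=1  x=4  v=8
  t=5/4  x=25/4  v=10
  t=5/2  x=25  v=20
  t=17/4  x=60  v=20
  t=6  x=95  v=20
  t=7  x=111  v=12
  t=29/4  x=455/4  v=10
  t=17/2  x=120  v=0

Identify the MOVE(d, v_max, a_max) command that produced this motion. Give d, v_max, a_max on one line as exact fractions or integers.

d=120 v_max=20 a_max=8

final state: t=17/2, x=120, v=0 → d = 120
a_max = (8−0)/(1−0) = 8
max v = 20 over t∈[5/2,6] → v_max = 20
check: 20·(5/2+7/2) = 120 ✓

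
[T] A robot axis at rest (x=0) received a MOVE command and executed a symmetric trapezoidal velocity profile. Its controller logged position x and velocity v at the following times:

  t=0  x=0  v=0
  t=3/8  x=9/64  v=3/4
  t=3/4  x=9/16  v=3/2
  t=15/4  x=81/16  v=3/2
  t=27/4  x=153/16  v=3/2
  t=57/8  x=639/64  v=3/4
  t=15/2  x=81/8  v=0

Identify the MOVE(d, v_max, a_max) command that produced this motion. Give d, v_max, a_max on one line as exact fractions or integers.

final state: t=15/2, x=81/8, v=0 → d = 81/8
a_max = (3/4−0)/(3/8−0) = 2
max v = 3/2 over t∈[3/4,27/4] → v_max = 3/2
check: 3/2·(3/4+6) = 81/8 ✓

d=81/8 v_max=3/2 a_max=2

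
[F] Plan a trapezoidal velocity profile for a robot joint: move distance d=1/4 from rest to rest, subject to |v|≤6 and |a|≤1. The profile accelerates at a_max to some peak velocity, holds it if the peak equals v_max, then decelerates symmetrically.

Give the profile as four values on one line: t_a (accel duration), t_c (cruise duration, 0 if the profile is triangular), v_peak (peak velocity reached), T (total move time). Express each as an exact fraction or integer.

t_a=1/2 t_c=0 v_peak=1/2 T=1

vₘ²/aₘ = 6²/1 = 36
1/4 < 36 ⇒ no cruise
v_peak = √(1/4·1) = √(1/4) = 1/2
t_a = (1/2)/1 = 1/2; t_c = 0
T = 2·1/2 = 1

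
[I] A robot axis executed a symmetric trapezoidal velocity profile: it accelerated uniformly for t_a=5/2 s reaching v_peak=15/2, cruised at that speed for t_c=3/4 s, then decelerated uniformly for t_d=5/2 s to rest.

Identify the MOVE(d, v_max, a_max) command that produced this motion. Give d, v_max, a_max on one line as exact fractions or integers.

a_max = (15/2)/(5/2) = 3
d_a = ½·15/2·5/2 = 75/8; d_c = 15/2·3/4 = 45/8
d = 2·75/8 + 45/8 = 195/8
t_c = 3/4 > 0 → v_max = v_peak = 15/2

d=195/8 v_max=15/2 a_max=3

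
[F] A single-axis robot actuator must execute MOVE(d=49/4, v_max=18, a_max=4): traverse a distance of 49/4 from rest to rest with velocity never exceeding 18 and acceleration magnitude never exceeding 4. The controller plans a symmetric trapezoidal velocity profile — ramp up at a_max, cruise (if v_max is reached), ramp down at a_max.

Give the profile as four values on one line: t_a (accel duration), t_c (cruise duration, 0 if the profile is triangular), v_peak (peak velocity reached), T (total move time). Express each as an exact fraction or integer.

t_a=7/4 t_c=0 v_peak=7 T=7/2

v_max²/a_max = 18²/4 = 81
49/4 < 81 ⇒ no cruise
v_peak = √(49/4·4) = √49 = 7
t_a = 7/4; t_c = 0
T = 2·7/4 = 7/2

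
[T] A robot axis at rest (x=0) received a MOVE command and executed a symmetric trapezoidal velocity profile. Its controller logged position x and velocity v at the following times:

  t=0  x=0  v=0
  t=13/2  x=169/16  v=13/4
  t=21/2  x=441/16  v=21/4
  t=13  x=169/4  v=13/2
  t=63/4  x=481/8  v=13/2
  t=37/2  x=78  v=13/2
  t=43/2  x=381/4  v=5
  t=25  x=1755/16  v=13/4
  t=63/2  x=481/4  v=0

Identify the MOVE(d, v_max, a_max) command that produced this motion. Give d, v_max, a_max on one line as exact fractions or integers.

final state: t=63/2, x=481/4, v=0 → d = 481/4
a_max = (13/4−0)/(13/2−0) = 1/2
max v = 13/2 over t∈[13,37/2] → v_max = 13/2
check: 13/2·(13+11/2) = 481/4 ✓

d=481/4 v_max=13/2 a_max=1/2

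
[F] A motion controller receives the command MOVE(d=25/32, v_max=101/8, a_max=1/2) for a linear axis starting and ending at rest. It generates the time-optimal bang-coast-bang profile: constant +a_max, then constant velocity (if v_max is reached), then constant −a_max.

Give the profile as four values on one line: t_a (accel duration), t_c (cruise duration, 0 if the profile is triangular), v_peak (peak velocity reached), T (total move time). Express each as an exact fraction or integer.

vₘ²/aₘ = (101/8)²/(1/2) = 10201/32
25/32 < 10201/32 → triangular
v_peak = √(25/32·1/2) = √(25/64) = 5/8
t_a = (5/8)/(1/2) = 5/4; t_c = 0
T = 2·5/4 = 5/2

t_a=5/4 t_c=0 v_peak=5/8 T=5/2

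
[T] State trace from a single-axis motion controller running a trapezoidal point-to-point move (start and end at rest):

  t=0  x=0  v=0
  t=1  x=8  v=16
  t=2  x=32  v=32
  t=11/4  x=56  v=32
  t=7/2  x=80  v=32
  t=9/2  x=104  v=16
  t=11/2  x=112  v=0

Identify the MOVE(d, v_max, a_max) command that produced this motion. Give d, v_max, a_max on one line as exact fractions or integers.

d=112 v_max=32 a_max=16

final state: t=11/2, x=112, v=0 → d = 112
a_max = (16−0)/(1−0) = 16
max v = 32 over t∈[2,7/2] → v_max = 32
check: 32·(2+3/2) = 112 ✓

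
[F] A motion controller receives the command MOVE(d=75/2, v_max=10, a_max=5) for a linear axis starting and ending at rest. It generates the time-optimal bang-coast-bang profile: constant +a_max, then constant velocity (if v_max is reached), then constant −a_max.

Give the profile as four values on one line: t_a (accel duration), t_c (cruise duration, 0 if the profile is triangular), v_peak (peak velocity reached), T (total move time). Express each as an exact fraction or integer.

t_a=2 t_c=7/4 v_peak=10 T=23/4

(v_max)²/a_max = 10²/5 = 20
75/2 ≥ 20 → trapezoidal
t_a = 10/5 = 2; v_peak = 10
d_cruise = 75/2 − 20 = 35/2; t_c = (35/2)/10 = 7/4
T = 2·2 + 7/4 = 23/4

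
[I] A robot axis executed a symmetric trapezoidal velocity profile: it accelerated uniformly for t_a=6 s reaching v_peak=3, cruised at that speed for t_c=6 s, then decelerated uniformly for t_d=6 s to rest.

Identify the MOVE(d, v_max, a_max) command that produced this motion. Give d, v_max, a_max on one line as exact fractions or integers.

a_max = 3/6 = 1/2
d_a = ½·3·6 = 9; d_c = 3·6 = 18
d = 2·9 + 18 = 36
t_c = 6 > 0 so v_max = 3

d=36 v_max=3 a_max=1/2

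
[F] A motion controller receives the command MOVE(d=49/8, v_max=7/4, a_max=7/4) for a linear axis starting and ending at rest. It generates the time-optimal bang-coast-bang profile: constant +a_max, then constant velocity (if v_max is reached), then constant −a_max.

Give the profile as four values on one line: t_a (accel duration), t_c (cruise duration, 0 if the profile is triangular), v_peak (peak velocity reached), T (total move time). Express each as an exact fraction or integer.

t_a=1 t_c=5/2 v_peak=7/4 T=9/2

v_max²/a_max = (7/4)²/(7/4) = 7/4
49/8 ≥ 7/4 ⇒ cruise phase
t_a = (7/4)/(7/4) = 1; v_peak = 7/4
d_cruise = 49/8 − 7/4 = 35/8; t_c = (35/8)/(7/4) = 5/2
T = 2·1 + 5/2 = 9/2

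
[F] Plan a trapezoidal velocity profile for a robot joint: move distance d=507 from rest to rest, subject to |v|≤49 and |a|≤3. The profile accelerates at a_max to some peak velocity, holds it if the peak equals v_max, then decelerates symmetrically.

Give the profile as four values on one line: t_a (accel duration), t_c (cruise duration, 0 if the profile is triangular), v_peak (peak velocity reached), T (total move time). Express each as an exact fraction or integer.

(v_max)²/a_max = 49²/3 = 2401/3
507 < 2401/3 ⇒ no cruise
v_peak = √(507·3) = √1521 = 39
t_a = 39/3 = 13; t_c = 0
T = 2·13 = 26

t_a=13 t_c=0 v_peak=39 T=26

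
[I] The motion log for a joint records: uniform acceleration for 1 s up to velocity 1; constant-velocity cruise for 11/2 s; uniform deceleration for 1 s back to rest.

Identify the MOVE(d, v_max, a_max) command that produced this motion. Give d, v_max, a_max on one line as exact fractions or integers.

d=13/2 v_max=1 a_max=1

a_max = 1/1 = 1
d_a = ½·1·1 = 1/2; d_c = 1·11/2 = 11/2
d = 2·1/2 + 11/2 = 13/2
t_c = 11/2 > 0 → v_max = v_peak = 1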